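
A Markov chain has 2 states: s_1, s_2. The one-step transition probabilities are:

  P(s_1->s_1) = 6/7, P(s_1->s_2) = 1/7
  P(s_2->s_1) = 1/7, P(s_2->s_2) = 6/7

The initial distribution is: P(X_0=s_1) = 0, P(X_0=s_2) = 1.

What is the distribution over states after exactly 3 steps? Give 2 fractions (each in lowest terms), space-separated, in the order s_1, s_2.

Propagating the distribution step by step (d_{t+1} = d_t * P):
d_0 = (s_1=0, s_2=1)
  d_1[s_1] = 0*6/7 + 1*1/7 = 1/7
  d_1[s_2] = 0*1/7 + 1*6/7 = 6/7
d_1 = (s_1=1/7, s_2=6/7)
  d_2[s_1] = 1/7*6/7 + 6/7*1/7 = 12/49
  d_2[s_2] = 1/7*1/7 + 6/7*6/7 = 37/49
d_2 = (s_1=12/49, s_2=37/49)
  d_3[s_1] = 12/49*6/7 + 37/49*1/7 = 109/343
  d_3[s_2] = 12/49*1/7 + 37/49*6/7 = 234/343
d_3 = (s_1=109/343, s_2=234/343)

Answer: 109/343 234/343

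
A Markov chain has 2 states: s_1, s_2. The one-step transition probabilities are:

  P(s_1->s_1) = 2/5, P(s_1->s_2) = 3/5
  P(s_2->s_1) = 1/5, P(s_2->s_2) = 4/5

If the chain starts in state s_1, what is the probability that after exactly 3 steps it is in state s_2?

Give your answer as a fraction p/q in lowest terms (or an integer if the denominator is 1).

Computing P^3 by repeated multiplication:
P^1 =
  s_1: [2/5, 3/5]
  s_2: [1/5, 4/5]
P^2 =
  s_1: [7/25, 18/25]
  s_2: [6/25, 19/25]
P^3 =
  s_1: [32/125, 93/125]
  s_2: [31/125, 94/125]

(P^3)[s_1 -> s_2] = 93/125

Answer: 93/125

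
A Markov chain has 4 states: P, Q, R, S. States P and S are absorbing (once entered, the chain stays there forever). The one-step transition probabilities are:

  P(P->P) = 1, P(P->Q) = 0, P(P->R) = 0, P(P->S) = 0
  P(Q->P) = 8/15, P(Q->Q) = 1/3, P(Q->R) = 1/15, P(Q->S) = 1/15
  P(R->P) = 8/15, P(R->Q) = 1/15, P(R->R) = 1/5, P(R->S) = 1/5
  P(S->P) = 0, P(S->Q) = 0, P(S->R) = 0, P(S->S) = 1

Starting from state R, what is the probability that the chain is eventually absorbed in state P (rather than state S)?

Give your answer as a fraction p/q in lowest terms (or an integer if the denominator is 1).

Let a_i = P(absorbed in P | start in state i).
Boundary conditions: a_P = 1, a_S = 0.
For each transient state i, a_i = sum_j P(i->j) * a_j:
  a_Q = 8/15*a_P + 1/3*a_Q + 1/15*a_R + 1/15*a_S
  a_R = 8/15*a_P + 1/15*a_Q + 1/5*a_R + 1/5*a_S

Substituting a_P = 1 and a_S = 0, rearrange to (I - Q) a = r where r[i] = P(i -> P):
  [2/3, -1/15] . (a_Q, a_R) = 8/15
  [-1/15, 4/5] . (a_Q, a_R) = 8/15

Solving yields:
  a_Q = 104/119
  a_R = 88/119

Starting state is R, so the absorption probability is a_R = 88/119.

Answer: 88/119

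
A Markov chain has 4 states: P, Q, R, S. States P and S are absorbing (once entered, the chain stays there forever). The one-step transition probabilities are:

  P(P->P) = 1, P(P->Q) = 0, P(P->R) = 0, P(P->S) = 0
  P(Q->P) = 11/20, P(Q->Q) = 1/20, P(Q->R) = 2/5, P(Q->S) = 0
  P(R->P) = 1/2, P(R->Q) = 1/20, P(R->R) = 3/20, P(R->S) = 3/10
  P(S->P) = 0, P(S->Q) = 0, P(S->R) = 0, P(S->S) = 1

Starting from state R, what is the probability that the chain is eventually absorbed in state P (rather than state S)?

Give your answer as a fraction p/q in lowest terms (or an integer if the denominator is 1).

Let a_i = P(absorbed in P | start in state i).
Boundary conditions: a_P = 1, a_S = 0.
For each transient state i, a_i = sum_j P(i->j) * a_j:
  a_Q = 11/20*a_P + 1/20*a_Q + 2/5*a_R + 0*a_S
  a_R = 1/2*a_P + 1/20*a_Q + 3/20*a_R + 3/10*a_S

Substituting a_P = 1 and a_S = 0, rearrange to (I - Q) a = r where r[i] = P(i -> P):
  [19/20, -2/5] . (a_Q, a_R) = 11/20
  [-1/20, 17/20] . (a_Q, a_R) = 1/2

Solving yields:
  a_Q = 89/105
  a_R = 67/105

Starting state is R, so the absorption probability is a_R = 67/105.

Answer: 67/105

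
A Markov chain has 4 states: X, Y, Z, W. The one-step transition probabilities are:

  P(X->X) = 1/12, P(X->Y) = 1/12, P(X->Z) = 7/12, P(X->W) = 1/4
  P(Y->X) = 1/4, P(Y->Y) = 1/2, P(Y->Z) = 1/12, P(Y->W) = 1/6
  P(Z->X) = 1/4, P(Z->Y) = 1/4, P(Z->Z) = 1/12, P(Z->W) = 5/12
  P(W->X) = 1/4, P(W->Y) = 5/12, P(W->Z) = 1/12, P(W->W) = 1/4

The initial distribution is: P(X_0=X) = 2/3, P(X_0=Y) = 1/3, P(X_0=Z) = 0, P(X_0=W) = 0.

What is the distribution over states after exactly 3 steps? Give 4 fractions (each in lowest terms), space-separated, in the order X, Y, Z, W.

Propagating the distribution step by step (d_{t+1} = d_t * P):
d_0 = (X=2/3, Y=1/3, Z=0, W=0)
  d_1[X] = 2/3*1/12 + 1/3*1/4 + 0*1/4 + 0*1/4 = 5/36
  d_1[Y] = 2/3*1/12 + 1/3*1/2 + 0*1/4 + 0*5/12 = 2/9
  d_1[Z] = 2/3*7/12 + 1/3*1/12 + 0*1/12 + 0*1/12 = 5/12
  d_1[W] = 2/3*1/4 + 1/3*1/6 + 0*5/12 + 0*1/4 = 2/9
d_1 = (X=5/36, Y=2/9, Z=5/12, W=2/9)
  d_2[X] = 5/36*1/12 + 2/9*1/4 + 5/12*1/4 + 2/9*1/4 = 49/216
  d_2[Y] = 5/36*1/12 + 2/9*1/2 + 5/12*1/4 + 2/9*5/12 = 23/72
  d_2[Z] = 5/36*7/12 + 2/9*1/12 + 5/12*1/12 + 2/9*1/12 = 11/72
  d_2[W] = 5/36*1/4 + 2/9*1/6 + 5/12*5/12 + 2/9*1/4 = 65/216
d_2 = (X=49/216, Y=23/72, Z=11/72, W=65/216)
  d_3[X] = 49/216*1/12 + 23/72*1/4 + 11/72*1/4 + 65/216*1/4 = 275/1296
  d_3[Y] = 49/216*1/12 + 23/72*1/2 + 11/72*1/4 + 65/216*5/12 = 887/2592
  d_3[Z] = 49/216*7/12 + 23/72*1/12 + 11/72*1/12 + 65/216*1/12 = 85/432
  d_3[W] = 49/216*1/4 + 23/72*1/6 + 11/72*5/12 + 65/216*1/4 = 215/864
d_3 = (X=275/1296, Y=887/2592, Z=85/432, W=215/864)

Answer: 275/1296 887/2592 85/432 215/864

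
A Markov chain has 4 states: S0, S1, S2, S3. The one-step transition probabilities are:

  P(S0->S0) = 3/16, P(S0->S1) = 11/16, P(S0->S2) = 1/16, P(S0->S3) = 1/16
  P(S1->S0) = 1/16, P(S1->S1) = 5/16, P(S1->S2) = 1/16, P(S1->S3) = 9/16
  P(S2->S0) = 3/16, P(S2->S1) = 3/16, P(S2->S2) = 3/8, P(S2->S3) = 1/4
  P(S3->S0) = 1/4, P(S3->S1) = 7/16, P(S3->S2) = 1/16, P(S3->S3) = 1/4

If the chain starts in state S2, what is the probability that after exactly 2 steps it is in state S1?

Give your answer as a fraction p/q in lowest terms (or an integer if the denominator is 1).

Answer: 47/128

Derivation:
Computing P^2 by repeated multiplication:
P^1 =
  S0: [3/16, 11/16, 1/16, 1/16]
  S1: [1/16, 5/16, 1/16, 9/16]
  S2: [3/16, 3/16, 3/8, 1/4]
  S3: [1/4, 7/16, 1/16, 1/4]
P^2 =
  S0: [27/256, 49/128, 21/256, 55/128]
  S1: [47/256, 51/128, 21/256, 43/128]
  S2: [23/128, 47/128, 23/128, 35/128]
  S3: [19/128, 55/128, 21/256, 87/256]

(P^2)[S2 -> S1] = 47/128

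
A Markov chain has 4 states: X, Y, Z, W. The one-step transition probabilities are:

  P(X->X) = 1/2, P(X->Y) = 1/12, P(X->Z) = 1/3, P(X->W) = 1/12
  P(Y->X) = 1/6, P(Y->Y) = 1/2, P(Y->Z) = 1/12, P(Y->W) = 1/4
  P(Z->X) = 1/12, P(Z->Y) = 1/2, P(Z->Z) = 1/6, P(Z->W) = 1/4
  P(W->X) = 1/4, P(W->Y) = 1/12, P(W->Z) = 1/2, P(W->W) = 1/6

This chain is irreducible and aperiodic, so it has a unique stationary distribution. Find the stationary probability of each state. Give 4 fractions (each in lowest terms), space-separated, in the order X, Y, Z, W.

The stationary distribution satisfies pi = pi * P, i.e.:
  pi_X = 1/2*pi_X + 1/6*pi_Y + 1/12*pi_Z + 1/4*pi_W
  pi_Y = 1/12*pi_X + 1/2*pi_Y + 1/2*pi_Z + 1/12*pi_W
  pi_Z = 1/3*pi_X + 1/12*pi_Y + 1/6*pi_Z + 1/2*pi_W
  pi_W = 1/12*pi_X + 1/4*pi_Y + 1/4*pi_Z + 1/6*pi_W
with normalization: pi_X + pi_Y + pi_Z + pi_W = 1.

Using the first 3 balance equations plus normalization, the linear system A*pi = b is:
  [-1/2, 1/6, 1/12, 1/4] . pi = 0
  [1/12, -1/2, 1/2, 1/12] . pi = 0
  [1/3, 1/12, -5/6, 1/2] . pi = 0
  [1, 1, 1, 1] . pi = 1

Solving yields:
  pi_X = 291/1195
  pi_Y = 76/239
  pi_Z = 293/1195
  pi_W = 231/1195

Verification (pi * P):
  291/1195*1/2 + 76/239*1/6 + 293/1195*1/12 + 231/1195*1/4 = 291/1195 = pi_X  (ok)
  291/1195*1/12 + 76/239*1/2 + 293/1195*1/2 + 231/1195*1/12 = 76/239 = pi_Y  (ok)
  291/1195*1/3 + 76/239*1/12 + 293/1195*1/6 + 231/1195*1/2 = 293/1195 = pi_Z  (ok)
  291/1195*1/12 + 76/239*1/4 + 293/1195*1/4 + 231/1195*1/6 = 231/1195 = pi_W  (ok)

Answer: 291/1195 76/239 293/1195 231/1195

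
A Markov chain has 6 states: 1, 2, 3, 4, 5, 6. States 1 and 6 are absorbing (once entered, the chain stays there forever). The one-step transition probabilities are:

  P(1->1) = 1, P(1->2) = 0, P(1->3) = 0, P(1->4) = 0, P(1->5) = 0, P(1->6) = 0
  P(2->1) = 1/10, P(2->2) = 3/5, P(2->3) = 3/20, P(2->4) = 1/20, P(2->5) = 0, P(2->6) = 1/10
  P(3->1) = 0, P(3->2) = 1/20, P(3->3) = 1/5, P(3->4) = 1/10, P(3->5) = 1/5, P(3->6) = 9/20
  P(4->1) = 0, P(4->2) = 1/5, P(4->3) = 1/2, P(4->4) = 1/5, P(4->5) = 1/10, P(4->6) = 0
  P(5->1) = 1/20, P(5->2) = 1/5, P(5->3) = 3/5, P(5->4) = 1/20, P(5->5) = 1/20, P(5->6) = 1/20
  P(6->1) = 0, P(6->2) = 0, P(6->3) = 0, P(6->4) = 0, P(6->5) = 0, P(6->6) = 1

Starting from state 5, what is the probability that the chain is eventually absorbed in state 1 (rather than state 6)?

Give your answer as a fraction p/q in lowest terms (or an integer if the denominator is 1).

Answer: 2177/12508

Derivation:
Let a_i = P(absorbed in 1 | start in state i).
Boundary conditions: a_1 = 1, a_6 = 0.
For each transient state i, a_i = sum_j P(i->j) * a_j:
  a_2 = 1/10*a_1 + 3/5*a_2 + 3/20*a_3 + 1/20*a_4 + 0*a_5 + 1/10*a_6
  a_3 = 0*a_1 + 1/20*a_2 + 1/5*a_3 + 1/10*a_4 + 1/5*a_5 + 9/20*a_6
  a_4 = 0*a_1 + 1/5*a_2 + 1/2*a_3 + 1/5*a_4 + 1/10*a_5 + 0*a_6
  a_5 = 1/20*a_1 + 1/5*a_2 + 3/5*a_3 + 1/20*a_4 + 1/20*a_5 + 1/20*a_6

Substituting a_1 = 1 and a_6 = 0, rearrange to (I - Q) a = r where r[i] = P(i -> 1):
  [2/5, -3/20, -1/20, 0] . (a_2, a_3, a_4, a_5) = 1/10
  [-1/20, 4/5, -1/10, -1/5] . (a_2, a_3, a_4, a_5) = 0
  [-1/5, -1/2, 4/5, -1/10] . (a_2, a_3, a_4, a_5) = 0
  [-1/5, -3/5, -1/20, 19/20] . (a_2, a_3, a_4, a_5) = 1/20

Solving yields:
  a_2 = 1867/6254
  a_3 = 19/236
  a_4 = 1835/12508
  a_5 = 2177/12508

Starting state is 5, so the absorption probability is a_5 = 2177/12508.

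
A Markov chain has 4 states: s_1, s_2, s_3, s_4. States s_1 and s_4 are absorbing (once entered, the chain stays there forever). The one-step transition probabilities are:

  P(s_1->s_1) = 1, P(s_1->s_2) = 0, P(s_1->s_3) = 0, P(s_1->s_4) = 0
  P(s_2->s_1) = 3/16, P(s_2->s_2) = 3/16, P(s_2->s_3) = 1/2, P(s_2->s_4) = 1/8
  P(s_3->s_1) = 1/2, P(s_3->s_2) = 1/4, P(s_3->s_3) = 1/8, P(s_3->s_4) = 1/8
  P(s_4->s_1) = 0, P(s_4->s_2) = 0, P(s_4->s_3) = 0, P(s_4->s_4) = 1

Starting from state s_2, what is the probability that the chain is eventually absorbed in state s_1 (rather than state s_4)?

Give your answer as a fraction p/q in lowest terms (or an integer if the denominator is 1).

Answer: 53/75

Derivation:
Let a_i = P(absorbed in s_1 | start in state i).
Boundary conditions: a_s_1 = 1, a_s_4 = 0.
For each transient state i, a_i = sum_j P(i->j) * a_j:
  a_s_2 = 3/16*a_s_1 + 3/16*a_s_2 + 1/2*a_s_3 + 1/8*a_s_4
  a_s_3 = 1/2*a_s_1 + 1/4*a_s_2 + 1/8*a_s_3 + 1/8*a_s_4

Substituting a_s_1 = 1 and a_s_4 = 0, rearrange to (I - Q) a = r where r[i] = P(i -> s_1):
  [13/16, -1/2] . (a_s_2, a_s_3) = 3/16
  [-1/4, 7/8] . (a_s_2, a_s_3) = 1/2

Solving yields:
  a_s_2 = 53/75
  a_s_3 = 58/75

Starting state is s_2, so the absorption probability is a_s_2 = 53/75.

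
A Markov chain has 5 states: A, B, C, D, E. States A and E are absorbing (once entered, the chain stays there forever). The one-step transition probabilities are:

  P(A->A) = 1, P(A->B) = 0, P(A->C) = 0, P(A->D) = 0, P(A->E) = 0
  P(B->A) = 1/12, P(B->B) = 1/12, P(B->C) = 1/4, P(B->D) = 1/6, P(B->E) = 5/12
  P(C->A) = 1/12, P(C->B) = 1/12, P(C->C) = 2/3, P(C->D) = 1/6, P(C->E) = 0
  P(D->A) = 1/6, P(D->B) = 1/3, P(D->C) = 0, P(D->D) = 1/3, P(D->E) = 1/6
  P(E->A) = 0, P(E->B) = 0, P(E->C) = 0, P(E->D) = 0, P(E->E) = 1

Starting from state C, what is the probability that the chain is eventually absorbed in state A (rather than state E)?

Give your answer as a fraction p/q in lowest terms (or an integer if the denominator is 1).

Let a_i = P(absorbed in A | start in state i).
Boundary conditions: a_A = 1, a_E = 0.
For each transient state i, a_i = sum_j P(i->j) * a_j:
  a_B = 1/12*a_A + 1/12*a_B + 1/4*a_C + 1/6*a_D + 5/12*a_E
  a_C = 1/12*a_A + 1/12*a_B + 2/3*a_C + 1/6*a_D + 0*a_E
  a_D = 1/6*a_A + 1/3*a_B + 0*a_C + 1/3*a_D + 1/6*a_E

Substituting a_A = 1 and a_E = 0, rearrange to (I - Q) a = r where r[i] = P(i -> A):
  [11/12, -1/4, -1/6] . (a_B, a_C, a_D) = 1/12
  [-1/12, 1/3, -1/6] . (a_B, a_C, a_D) = 1/12
  [-1/3, 0, 2/3] . (a_B, a_C, a_D) = 1/6

Solving yields:
  a_B = 21/68
  a_C = 9/17
  a_D = 55/136

Starting state is C, so the absorption probability is a_C = 9/17.

Answer: 9/17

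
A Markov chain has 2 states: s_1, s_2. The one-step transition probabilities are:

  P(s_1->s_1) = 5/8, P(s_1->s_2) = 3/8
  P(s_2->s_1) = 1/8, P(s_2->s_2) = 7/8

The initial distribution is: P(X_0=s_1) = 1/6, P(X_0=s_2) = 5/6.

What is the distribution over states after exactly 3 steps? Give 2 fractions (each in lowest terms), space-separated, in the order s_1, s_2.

Answer: 23/96 73/96

Derivation:
Propagating the distribution step by step (d_{t+1} = d_t * P):
d_0 = (s_1=1/6, s_2=5/6)
  d_1[s_1] = 1/6*5/8 + 5/6*1/8 = 5/24
  d_1[s_2] = 1/6*3/8 + 5/6*7/8 = 19/24
d_1 = (s_1=5/24, s_2=19/24)
  d_2[s_1] = 5/24*5/8 + 19/24*1/8 = 11/48
  d_2[s_2] = 5/24*3/8 + 19/24*7/8 = 37/48
d_2 = (s_1=11/48, s_2=37/48)
  d_3[s_1] = 11/48*5/8 + 37/48*1/8 = 23/96
  d_3[s_2] = 11/48*3/8 + 37/48*7/8 = 73/96
d_3 = (s_1=23/96, s_2=73/96)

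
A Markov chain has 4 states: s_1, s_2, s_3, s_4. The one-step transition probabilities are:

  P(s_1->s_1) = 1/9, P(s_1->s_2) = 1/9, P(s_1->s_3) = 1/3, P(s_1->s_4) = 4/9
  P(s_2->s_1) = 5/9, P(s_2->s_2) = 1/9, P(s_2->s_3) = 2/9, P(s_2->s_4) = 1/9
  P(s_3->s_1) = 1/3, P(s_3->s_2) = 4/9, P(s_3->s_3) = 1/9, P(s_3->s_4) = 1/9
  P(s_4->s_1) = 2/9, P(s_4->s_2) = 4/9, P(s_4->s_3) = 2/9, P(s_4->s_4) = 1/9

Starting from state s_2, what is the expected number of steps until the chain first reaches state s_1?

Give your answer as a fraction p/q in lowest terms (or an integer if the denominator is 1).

Answer: 135/64

Derivation:
Let h_i = expected steps to first reach s_1 from state i.
Boundary: h_s_1 = 0.
First-step equations for the other states:
  h_s_2 = 1 + 5/9*h_s_1 + 1/9*h_s_2 + 2/9*h_s_3 + 1/9*h_s_4
  h_s_3 = 1 + 1/3*h_s_1 + 4/9*h_s_2 + 1/9*h_s_3 + 1/9*h_s_4
  h_s_4 = 1 + 2/9*h_s_1 + 4/9*h_s_2 + 2/9*h_s_3 + 1/9*h_s_4

Substituting h_s_1 = 0 and rearranging gives the linear system (I - Q) h = 1:
  [8/9, -2/9, -1/9] . (h_s_2, h_s_3, h_s_4) = 1
  [-4/9, 8/9, -1/9] . (h_s_2, h_s_3, h_s_4) = 1
  [-4/9, -2/9, 8/9] . (h_s_2, h_s_3, h_s_4) = 1

Solving yields:
  h_s_2 = 135/64
  h_s_3 = 81/32
  h_s_4 = 45/16

Starting state is s_2, so the expected hitting time is h_s_2 = 135/64.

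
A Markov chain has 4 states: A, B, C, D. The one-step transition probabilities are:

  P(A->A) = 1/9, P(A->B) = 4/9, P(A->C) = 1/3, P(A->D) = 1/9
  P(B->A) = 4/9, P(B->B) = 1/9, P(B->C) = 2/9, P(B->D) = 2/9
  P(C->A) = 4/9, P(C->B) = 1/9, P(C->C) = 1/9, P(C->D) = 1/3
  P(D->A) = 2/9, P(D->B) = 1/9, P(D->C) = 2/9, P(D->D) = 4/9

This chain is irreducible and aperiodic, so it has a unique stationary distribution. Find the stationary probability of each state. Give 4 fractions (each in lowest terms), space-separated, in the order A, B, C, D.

Answer: 118/411 85/411 94/411 38/137

Derivation:
The stationary distribution satisfies pi = pi * P, i.e.:
  pi_A = 1/9*pi_A + 4/9*pi_B + 4/9*pi_C + 2/9*pi_D
  pi_B = 4/9*pi_A + 1/9*pi_B + 1/9*pi_C + 1/9*pi_D
  pi_C = 1/3*pi_A + 2/9*pi_B + 1/9*pi_C + 2/9*pi_D
  pi_D = 1/9*pi_A + 2/9*pi_B + 1/3*pi_C + 4/9*pi_D
with normalization: pi_A + pi_B + pi_C + pi_D = 1.

Using the first 3 balance equations plus normalization, the linear system A*pi = b is:
  [-8/9, 4/9, 4/9, 2/9] . pi = 0
  [4/9, -8/9, 1/9, 1/9] . pi = 0
  [1/3, 2/9, -8/9, 2/9] . pi = 0
  [1, 1, 1, 1] . pi = 1

Solving yields:
  pi_A = 118/411
  pi_B = 85/411
  pi_C = 94/411
  pi_D = 38/137

Verification (pi * P):
  118/411*1/9 + 85/411*4/9 + 94/411*4/9 + 38/137*2/9 = 118/411 = pi_A  (ok)
  118/411*4/9 + 85/411*1/9 + 94/411*1/9 + 38/137*1/9 = 85/411 = pi_B  (ok)
  118/411*1/3 + 85/411*2/9 + 94/411*1/9 + 38/137*2/9 = 94/411 = pi_C  (ok)
  118/411*1/9 + 85/411*2/9 + 94/411*1/3 + 38/137*4/9 = 38/137 = pi_D  (ok)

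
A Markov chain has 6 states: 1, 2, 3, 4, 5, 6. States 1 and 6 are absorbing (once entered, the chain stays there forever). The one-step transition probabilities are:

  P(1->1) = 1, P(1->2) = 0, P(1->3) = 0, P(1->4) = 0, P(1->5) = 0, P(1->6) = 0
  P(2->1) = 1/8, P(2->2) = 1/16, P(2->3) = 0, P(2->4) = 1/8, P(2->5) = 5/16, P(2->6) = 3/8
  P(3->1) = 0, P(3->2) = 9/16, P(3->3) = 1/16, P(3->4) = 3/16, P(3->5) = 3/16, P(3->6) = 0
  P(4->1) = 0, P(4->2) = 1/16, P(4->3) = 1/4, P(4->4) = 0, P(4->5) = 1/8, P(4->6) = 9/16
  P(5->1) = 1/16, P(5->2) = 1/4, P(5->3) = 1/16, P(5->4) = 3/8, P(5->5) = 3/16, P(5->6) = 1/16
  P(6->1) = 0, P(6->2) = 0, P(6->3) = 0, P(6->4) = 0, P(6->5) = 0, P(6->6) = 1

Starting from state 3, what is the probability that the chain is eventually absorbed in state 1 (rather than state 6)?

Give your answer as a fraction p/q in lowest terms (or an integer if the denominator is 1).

Let a_i = P(absorbed in 1 | start in state i).
Boundary conditions: a_1 = 1, a_6 = 0.
For each transient state i, a_i = sum_j P(i->j) * a_j:
  a_2 = 1/8*a_1 + 1/16*a_2 + 0*a_3 + 1/8*a_4 + 5/16*a_5 + 3/8*a_6
  a_3 = 0*a_1 + 9/16*a_2 + 1/16*a_3 + 3/16*a_4 + 3/16*a_5 + 0*a_6
  a_4 = 0*a_1 + 1/16*a_2 + 1/4*a_3 + 0*a_4 + 1/8*a_5 + 9/16*a_6
  a_5 = 1/16*a_1 + 1/4*a_2 + 1/16*a_3 + 3/8*a_4 + 3/16*a_5 + 1/16*a_6

Substituting a_1 = 1 and a_6 = 0, rearrange to (I - Q) a = r where r[i] = P(i -> 1):
  [15/16, 0, -1/8, -5/16] . (a_2, a_3, a_4, a_5) = 1/8
  [-9/16, 15/16, -3/16, -3/16] . (a_2, a_3, a_4, a_5) = 0
  [-1/16, -1/4, 1, -1/8] . (a_2, a_3, a_4, a_5) = 0
  [-1/4, -1/16, -3/8, 13/16] . (a_2, a_3, a_4, a_5) = 1/16

Solving yields:
  a_2 = 2180/10451
  a_3 = 269/1493
  a_4 = 859/10451
  a_5 = 288/1493

Starting state is 3, so the absorption probability is a_3 = 269/1493.

Answer: 269/1493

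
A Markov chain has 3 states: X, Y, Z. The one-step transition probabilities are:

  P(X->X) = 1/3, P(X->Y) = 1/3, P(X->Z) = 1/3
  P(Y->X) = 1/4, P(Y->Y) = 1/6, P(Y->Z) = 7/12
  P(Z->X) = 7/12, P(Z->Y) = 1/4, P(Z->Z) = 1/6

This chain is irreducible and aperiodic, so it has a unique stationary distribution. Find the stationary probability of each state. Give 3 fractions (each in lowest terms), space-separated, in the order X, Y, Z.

Answer: 79/199 52/199 68/199

Derivation:
The stationary distribution satisfies pi = pi * P, i.e.:
  pi_X = 1/3*pi_X + 1/4*pi_Y + 7/12*pi_Z
  pi_Y = 1/3*pi_X + 1/6*pi_Y + 1/4*pi_Z
  pi_Z = 1/3*pi_X + 7/12*pi_Y + 1/6*pi_Z
with normalization: pi_X + pi_Y + pi_Z = 1.

Using the first 2 balance equations plus normalization, the linear system A*pi = b is:
  [-2/3, 1/4, 7/12] . pi = 0
  [1/3, -5/6, 1/4] . pi = 0
  [1, 1, 1] . pi = 1

Solving yields:
  pi_X = 79/199
  pi_Y = 52/199
  pi_Z = 68/199

Verification (pi * P):
  79/199*1/3 + 52/199*1/4 + 68/199*7/12 = 79/199 = pi_X  (ok)
  79/199*1/3 + 52/199*1/6 + 68/199*1/4 = 52/199 = pi_Y  (ok)
  79/199*1/3 + 52/199*7/12 + 68/199*1/6 = 68/199 = pi_Z  (ok)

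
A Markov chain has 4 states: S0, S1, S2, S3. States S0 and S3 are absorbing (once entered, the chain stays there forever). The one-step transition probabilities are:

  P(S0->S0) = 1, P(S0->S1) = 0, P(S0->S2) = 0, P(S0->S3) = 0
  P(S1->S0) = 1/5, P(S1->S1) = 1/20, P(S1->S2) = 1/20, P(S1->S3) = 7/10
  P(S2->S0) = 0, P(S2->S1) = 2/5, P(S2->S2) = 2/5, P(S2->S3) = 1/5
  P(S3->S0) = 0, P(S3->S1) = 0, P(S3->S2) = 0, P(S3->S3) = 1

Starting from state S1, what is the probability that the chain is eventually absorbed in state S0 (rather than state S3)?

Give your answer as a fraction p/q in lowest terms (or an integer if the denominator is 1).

Let a_i = P(absorbed in S0 | start in state i).
Boundary conditions: a_S0 = 1, a_S3 = 0.
For each transient state i, a_i = sum_j P(i->j) * a_j:
  a_S1 = 1/5*a_S0 + 1/20*a_S1 + 1/20*a_S2 + 7/10*a_S3
  a_S2 = 0*a_S0 + 2/5*a_S1 + 2/5*a_S2 + 1/5*a_S3

Substituting a_S0 = 1 and a_S3 = 0, rearrange to (I - Q) a = r where r[i] = P(i -> S0):
  [19/20, -1/20] . (a_S1, a_S2) = 1/5
  [-2/5, 3/5] . (a_S1, a_S2) = 0

Solving yields:
  a_S1 = 12/55
  a_S2 = 8/55

Starting state is S1, so the absorption probability is a_S1 = 12/55.

Answer: 12/55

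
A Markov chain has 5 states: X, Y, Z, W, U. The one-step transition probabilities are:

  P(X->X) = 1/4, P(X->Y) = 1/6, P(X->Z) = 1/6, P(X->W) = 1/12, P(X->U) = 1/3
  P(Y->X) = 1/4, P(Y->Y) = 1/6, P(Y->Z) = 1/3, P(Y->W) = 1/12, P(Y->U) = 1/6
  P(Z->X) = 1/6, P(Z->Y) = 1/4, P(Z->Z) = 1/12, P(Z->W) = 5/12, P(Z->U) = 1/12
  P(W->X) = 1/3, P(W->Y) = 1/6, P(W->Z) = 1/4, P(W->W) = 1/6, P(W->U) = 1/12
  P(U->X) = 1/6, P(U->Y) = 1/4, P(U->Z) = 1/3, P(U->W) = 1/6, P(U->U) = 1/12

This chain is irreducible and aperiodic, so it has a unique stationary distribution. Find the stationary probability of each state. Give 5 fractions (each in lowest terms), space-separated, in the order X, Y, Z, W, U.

Answer: 2079/8894 1765/8894 992/4447 829/4447 704/4447

Derivation:
The stationary distribution satisfies pi = pi * P, i.e.:
  pi_X = 1/4*pi_X + 1/4*pi_Y + 1/6*pi_Z + 1/3*pi_W + 1/6*pi_U
  pi_Y = 1/6*pi_X + 1/6*pi_Y + 1/4*pi_Z + 1/6*pi_W + 1/4*pi_U
  pi_Z = 1/6*pi_X + 1/3*pi_Y + 1/12*pi_Z + 1/4*pi_W + 1/3*pi_U
  pi_W = 1/12*pi_X + 1/12*pi_Y + 5/12*pi_Z + 1/6*pi_W + 1/6*pi_U
  pi_U = 1/3*pi_X + 1/6*pi_Y + 1/12*pi_Z + 1/12*pi_W + 1/12*pi_U
with normalization: pi_X + pi_Y + pi_Z + pi_W + pi_U = 1.

Using the first 4 balance equations plus normalization, the linear system A*pi = b is:
  [-3/4, 1/4, 1/6, 1/3, 1/6] . pi = 0
  [1/6, -5/6, 1/4, 1/6, 1/4] . pi = 0
  [1/6, 1/3, -11/12, 1/4, 1/3] . pi = 0
  [1/12, 1/12, 5/12, -5/6, 1/6] . pi = 0
  [1, 1, 1, 1, 1] . pi = 1

Solving yields:
  pi_X = 2079/8894
  pi_Y = 1765/8894
  pi_Z = 992/4447
  pi_W = 829/4447
  pi_U = 704/4447

Verification (pi * P):
  2079/8894*1/4 + 1765/8894*1/4 + 992/4447*1/6 + 829/4447*1/3 + 704/4447*1/6 = 2079/8894 = pi_X  (ok)
  2079/8894*1/6 + 1765/8894*1/6 + 992/4447*1/4 + 829/4447*1/6 + 704/4447*1/4 = 1765/8894 = pi_Y  (ok)
  2079/8894*1/6 + 1765/8894*1/3 + 992/4447*1/12 + 829/4447*1/4 + 704/4447*1/3 = 992/4447 = pi_Z  (ok)
  2079/8894*1/12 + 1765/8894*1/12 + 992/4447*5/12 + 829/4447*1/6 + 704/4447*1/6 = 829/4447 = pi_W  (ok)
  2079/8894*1/3 + 1765/8894*1/6 + 992/4447*1/12 + 829/4447*1/12 + 704/4447*1/12 = 704/4447 = pi_U  (ok)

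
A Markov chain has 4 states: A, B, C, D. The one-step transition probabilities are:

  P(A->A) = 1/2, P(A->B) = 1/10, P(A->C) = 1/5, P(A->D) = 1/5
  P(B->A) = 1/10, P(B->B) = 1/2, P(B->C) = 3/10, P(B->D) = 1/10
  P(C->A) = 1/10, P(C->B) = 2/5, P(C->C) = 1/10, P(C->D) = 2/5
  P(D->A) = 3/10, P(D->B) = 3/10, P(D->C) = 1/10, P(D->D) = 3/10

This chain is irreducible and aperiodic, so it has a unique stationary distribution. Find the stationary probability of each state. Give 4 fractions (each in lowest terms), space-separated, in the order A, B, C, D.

The stationary distribution satisfies pi = pi * P, i.e.:
  pi_A = 1/2*pi_A + 1/10*pi_B + 1/10*pi_C + 3/10*pi_D
  pi_B = 1/10*pi_A + 1/2*pi_B + 2/5*pi_C + 3/10*pi_D
  pi_C = 1/5*pi_A + 3/10*pi_B + 1/10*pi_C + 1/10*pi_D
  pi_D = 1/5*pi_A + 1/10*pi_B + 2/5*pi_C + 3/10*pi_D
with normalization: pi_A + pi_B + pi_C + pi_D = 1.

Using the first 3 balance equations plus normalization, the linear system A*pi = b is:
  [-1/2, 1/10, 1/10, 3/10] . pi = 0
  [1/10, -1/2, 2/5, 3/10] . pi = 0
  [1/5, 3/10, -9/10, 1/10] . pi = 0
  [1, 1, 1, 1] . pi = 1

Solving yields:
  pi_A = 8/33
  pi_B = 67/198
  pi_C = 19/99
  pi_D = 5/22

Verification (pi * P):
  8/33*1/2 + 67/198*1/10 + 19/99*1/10 + 5/22*3/10 = 8/33 = pi_A  (ok)
  8/33*1/10 + 67/198*1/2 + 19/99*2/5 + 5/22*3/10 = 67/198 = pi_B  (ok)
  8/33*1/5 + 67/198*3/10 + 19/99*1/10 + 5/22*1/10 = 19/99 = pi_C  (ok)
  8/33*1/5 + 67/198*1/10 + 19/99*2/5 + 5/22*3/10 = 5/22 = pi_D  (ok)

Answer: 8/33 67/198 19/99 5/22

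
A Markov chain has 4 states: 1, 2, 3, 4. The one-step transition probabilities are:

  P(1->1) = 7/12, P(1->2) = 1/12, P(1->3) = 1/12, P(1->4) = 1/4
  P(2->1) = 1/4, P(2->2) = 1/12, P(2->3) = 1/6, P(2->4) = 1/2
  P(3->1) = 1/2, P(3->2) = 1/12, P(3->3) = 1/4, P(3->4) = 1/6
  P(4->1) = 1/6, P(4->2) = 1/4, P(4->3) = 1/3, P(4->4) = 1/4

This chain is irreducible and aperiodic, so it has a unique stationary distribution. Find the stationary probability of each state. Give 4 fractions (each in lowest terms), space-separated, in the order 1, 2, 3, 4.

The stationary distribution satisfies pi = pi * P, i.e.:
  pi_1 = 7/12*pi_1 + 1/4*pi_2 + 1/2*pi_3 + 1/6*pi_4
  pi_2 = 1/12*pi_1 + 1/12*pi_2 + 1/12*pi_3 + 1/4*pi_4
  pi_3 = 1/12*pi_1 + 1/6*pi_2 + 1/4*pi_3 + 1/3*pi_4
  pi_4 = 1/4*pi_1 + 1/2*pi_2 + 1/6*pi_3 + 1/4*pi_4
with normalization: pi_1 + pi_2 + pi_3 + pi_4 = 1.

Using the first 3 balance equations plus normalization, the linear system A*pi = b is:
  [-5/12, 1/4, 1/2, 1/6] . pi = 0
  [1/12, -11/12, 1/12, 1/4] . pi = 0
  [1/12, 1/6, -3/4, 1/3] . pi = 0
  [1, 1, 1, 1] . pi = 1

Solving yields:
  pi_1 = 587/1418
  pi_2 = 181/1418
  pi_3 = 273/1418
  pi_4 = 377/1418

Verification (pi * P):
  587/1418*7/12 + 181/1418*1/4 + 273/1418*1/2 + 377/1418*1/6 = 587/1418 = pi_1  (ok)
  587/1418*1/12 + 181/1418*1/12 + 273/1418*1/12 + 377/1418*1/4 = 181/1418 = pi_2  (ok)
  587/1418*1/12 + 181/1418*1/6 + 273/1418*1/4 + 377/1418*1/3 = 273/1418 = pi_3  (ok)
  587/1418*1/4 + 181/1418*1/2 + 273/1418*1/6 + 377/1418*1/4 = 377/1418 = pi_4  (ok)

Answer: 587/1418 181/1418 273/1418 377/1418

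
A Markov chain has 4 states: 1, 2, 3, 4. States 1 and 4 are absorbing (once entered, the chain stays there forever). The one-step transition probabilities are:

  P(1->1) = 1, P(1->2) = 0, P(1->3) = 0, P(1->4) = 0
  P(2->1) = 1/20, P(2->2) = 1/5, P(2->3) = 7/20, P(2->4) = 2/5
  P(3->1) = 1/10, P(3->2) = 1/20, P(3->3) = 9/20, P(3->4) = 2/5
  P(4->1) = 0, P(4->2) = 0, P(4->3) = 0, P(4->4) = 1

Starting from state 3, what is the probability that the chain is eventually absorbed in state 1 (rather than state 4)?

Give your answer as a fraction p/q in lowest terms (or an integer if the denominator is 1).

Let a_i = P(absorbed in 1 | start in state i).
Boundary conditions: a_1 = 1, a_4 = 0.
For each transient state i, a_i = sum_j P(i->j) * a_j:
  a_2 = 1/20*a_1 + 1/5*a_2 + 7/20*a_3 + 2/5*a_4
  a_3 = 1/10*a_1 + 1/20*a_2 + 9/20*a_3 + 2/5*a_4

Substituting a_1 = 1 and a_4 = 0, rearrange to (I - Q) a = r where r[i] = P(i -> 1):
  [4/5, -7/20] . (a_2, a_3) = 1/20
  [-1/20, 11/20] . (a_2, a_3) = 1/10

Solving yields:
  a_2 = 25/169
  a_3 = 33/169

Starting state is 3, so the absorption probability is a_3 = 33/169.

Answer: 33/169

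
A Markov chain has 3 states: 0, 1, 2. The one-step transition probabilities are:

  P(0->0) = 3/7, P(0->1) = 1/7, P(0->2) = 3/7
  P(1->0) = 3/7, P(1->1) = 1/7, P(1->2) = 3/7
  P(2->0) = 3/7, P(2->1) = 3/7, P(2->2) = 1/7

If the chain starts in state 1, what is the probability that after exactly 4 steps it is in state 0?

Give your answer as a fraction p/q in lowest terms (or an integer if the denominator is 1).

Answer: 3/7

Derivation:
Computing P^4 by repeated multiplication:
P^1 =
  0: [3/7, 1/7, 3/7]
  1: [3/7, 1/7, 3/7]
  2: [3/7, 3/7, 1/7]
P^2 =
  0: [3/7, 13/49, 15/49]
  1: [3/7, 13/49, 15/49]
  2: [3/7, 9/49, 19/49]
P^3 =
  0: [3/7, 79/343, 117/343]
  1: [3/7, 79/343, 117/343]
  2: [3/7, 87/343, 109/343]
P^4 =
  0: [3/7, 577/2401, 795/2401]
  1: [3/7, 577/2401, 795/2401]
  2: [3/7, 561/2401, 811/2401]

(P^4)[1 -> 0] = 3/7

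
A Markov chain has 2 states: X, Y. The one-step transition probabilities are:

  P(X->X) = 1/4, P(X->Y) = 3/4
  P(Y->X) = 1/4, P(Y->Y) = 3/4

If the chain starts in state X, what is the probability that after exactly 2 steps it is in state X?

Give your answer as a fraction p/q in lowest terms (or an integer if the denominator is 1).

Answer: 1/4

Derivation:
Computing P^2 by repeated multiplication:
P^1 =
  X: [1/4, 3/4]
  Y: [1/4, 3/4]
P^2 =
  X: [1/4, 3/4]
  Y: [1/4, 3/4]

(P^2)[X -> X] = 1/4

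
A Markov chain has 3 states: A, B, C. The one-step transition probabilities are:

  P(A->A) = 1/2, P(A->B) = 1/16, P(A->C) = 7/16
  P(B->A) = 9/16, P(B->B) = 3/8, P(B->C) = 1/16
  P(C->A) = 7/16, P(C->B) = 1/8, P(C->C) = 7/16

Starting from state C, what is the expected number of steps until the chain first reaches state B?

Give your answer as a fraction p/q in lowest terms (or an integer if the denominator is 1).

Let h_i = expected steps to first reach B from state i.
Boundary: h_B = 0.
First-step equations for the other states:
  h_A = 1 + 1/2*h_A + 1/16*h_B + 7/16*h_C
  h_C = 1 + 7/16*h_A + 1/8*h_B + 7/16*h_C

Substituting h_B = 0 and rearranging gives the linear system (I - Q) h = 1:
  [1/2, -7/16] . (h_A, h_C) = 1
  [-7/16, 9/16] . (h_A, h_C) = 1

Solving yields:
  h_A = 256/23
  h_C = 240/23

Starting state is C, so the expected hitting time is h_C = 240/23.

Answer: 240/23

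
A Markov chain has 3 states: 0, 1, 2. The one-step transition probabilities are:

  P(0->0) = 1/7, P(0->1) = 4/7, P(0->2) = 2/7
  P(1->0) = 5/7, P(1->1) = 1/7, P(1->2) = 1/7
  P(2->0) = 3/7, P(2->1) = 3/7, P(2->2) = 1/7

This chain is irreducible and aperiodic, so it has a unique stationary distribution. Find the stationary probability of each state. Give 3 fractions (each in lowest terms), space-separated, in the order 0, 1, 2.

The stationary distribution satisfies pi = pi * P, i.e.:
  pi_0 = 1/7*pi_0 + 5/7*pi_1 + 3/7*pi_2
  pi_1 = 4/7*pi_0 + 1/7*pi_1 + 3/7*pi_2
  pi_2 = 2/7*pi_0 + 1/7*pi_1 + 1/7*pi_2
with normalization: pi_0 + pi_1 + pi_2 = 1.

Using the first 2 balance equations plus normalization, the linear system A*pi = b is:
  [-6/7, 5/7, 3/7] . pi = 0
  [4/7, -6/7, 3/7] . pi = 0
  [1, 1, 1] . pi = 1

Solving yields:
  pi_0 = 33/79
  pi_1 = 30/79
  pi_2 = 16/79

Verification (pi * P):
  33/79*1/7 + 30/79*5/7 + 16/79*3/7 = 33/79 = pi_0  (ok)
  33/79*4/7 + 30/79*1/7 + 16/79*3/7 = 30/79 = pi_1  (ok)
  33/79*2/7 + 30/79*1/7 + 16/79*1/7 = 16/79 = pi_2  (ok)

Answer: 33/79 30/79 16/79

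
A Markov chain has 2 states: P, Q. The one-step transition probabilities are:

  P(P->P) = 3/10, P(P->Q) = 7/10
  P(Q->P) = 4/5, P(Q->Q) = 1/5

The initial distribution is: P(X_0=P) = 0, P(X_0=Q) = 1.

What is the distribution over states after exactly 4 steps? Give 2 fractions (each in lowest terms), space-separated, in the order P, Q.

Propagating the distribution step by step (d_{t+1} = d_t * P):
d_0 = (P=0, Q=1)
  d_1[P] = 0*3/10 + 1*4/5 = 4/5
  d_1[Q] = 0*7/10 + 1*1/5 = 1/5
d_1 = (P=4/5, Q=1/5)
  d_2[P] = 4/5*3/10 + 1/5*4/5 = 2/5
  d_2[Q] = 4/5*7/10 + 1/5*1/5 = 3/5
d_2 = (P=2/5, Q=3/5)
  d_3[P] = 2/5*3/10 + 3/5*4/5 = 3/5
  d_3[Q] = 2/5*7/10 + 3/5*1/5 = 2/5
d_3 = (P=3/5, Q=2/5)
  d_4[P] = 3/5*3/10 + 2/5*4/5 = 1/2
  d_4[Q] = 3/5*7/10 + 2/5*1/5 = 1/2
d_4 = (P=1/2, Q=1/2)

Answer: 1/2 1/2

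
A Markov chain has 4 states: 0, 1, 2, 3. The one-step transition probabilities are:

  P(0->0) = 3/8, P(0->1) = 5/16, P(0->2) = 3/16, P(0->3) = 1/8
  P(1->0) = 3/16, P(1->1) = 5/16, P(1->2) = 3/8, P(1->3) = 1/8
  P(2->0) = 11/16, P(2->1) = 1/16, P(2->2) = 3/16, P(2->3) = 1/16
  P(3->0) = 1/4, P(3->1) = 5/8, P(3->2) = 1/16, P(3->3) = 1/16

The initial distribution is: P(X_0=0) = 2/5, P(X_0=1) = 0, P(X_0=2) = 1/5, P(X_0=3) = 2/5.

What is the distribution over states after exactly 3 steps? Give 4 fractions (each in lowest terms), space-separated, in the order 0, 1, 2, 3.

Propagating the distribution step by step (d_{t+1} = d_t * P):
d_0 = (0=2/5, 1=0, 2=1/5, 3=2/5)
  d_1[0] = 2/5*3/8 + 0*3/16 + 1/5*11/16 + 2/5*1/4 = 31/80
  d_1[1] = 2/5*5/16 + 0*5/16 + 1/5*1/16 + 2/5*5/8 = 31/80
  d_1[2] = 2/5*3/16 + 0*3/8 + 1/5*3/16 + 2/5*1/16 = 11/80
  d_1[3] = 2/5*1/8 + 0*1/8 + 1/5*1/16 + 2/5*1/16 = 7/80
d_1 = (0=31/80, 1=31/80, 2=11/80, 3=7/80)
  d_2[0] = 31/80*3/8 + 31/80*3/16 + 11/80*11/16 + 7/80*1/4 = 107/320
  d_2[1] = 31/80*5/16 + 31/80*5/16 + 11/80*1/16 + 7/80*5/8 = 391/1280
  d_2[2] = 31/80*3/16 + 31/80*3/8 + 11/80*3/16 + 7/80*1/16 = 319/1280
  d_2[3] = 31/80*1/8 + 31/80*1/8 + 11/80*1/16 + 7/80*1/16 = 71/640
d_2 = (0=107/320, 1=391/1280, 2=319/1280, 3=71/640)
  d_3[0] = 107/320*3/8 + 391/1280*3/16 + 319/1280*11/16 + 71/640*1/4 = 3909/10240
  d_3[1] = 107/320*5/16 + 391/1280*5/16 + 319/1280*1/16 + 71/640*5/8 = 2917/10240
  d_3[2] = 107/320*3/16 + 391/1280*3/8 + 319/1280*3/16 + 71/640*1/16 = 4729/20480
  d_3[3] = 107/320*1/8 + 391/1280*1/8 + 319/1280*1/16 + 71/640*1/16 = 2099/20480
d_3 = (0=3909/10240, 1=2917/10240, 2=4729/20480, 3=2099/20480)

Answer: 3909/10240 2917/10240 4729/20480 2099/20480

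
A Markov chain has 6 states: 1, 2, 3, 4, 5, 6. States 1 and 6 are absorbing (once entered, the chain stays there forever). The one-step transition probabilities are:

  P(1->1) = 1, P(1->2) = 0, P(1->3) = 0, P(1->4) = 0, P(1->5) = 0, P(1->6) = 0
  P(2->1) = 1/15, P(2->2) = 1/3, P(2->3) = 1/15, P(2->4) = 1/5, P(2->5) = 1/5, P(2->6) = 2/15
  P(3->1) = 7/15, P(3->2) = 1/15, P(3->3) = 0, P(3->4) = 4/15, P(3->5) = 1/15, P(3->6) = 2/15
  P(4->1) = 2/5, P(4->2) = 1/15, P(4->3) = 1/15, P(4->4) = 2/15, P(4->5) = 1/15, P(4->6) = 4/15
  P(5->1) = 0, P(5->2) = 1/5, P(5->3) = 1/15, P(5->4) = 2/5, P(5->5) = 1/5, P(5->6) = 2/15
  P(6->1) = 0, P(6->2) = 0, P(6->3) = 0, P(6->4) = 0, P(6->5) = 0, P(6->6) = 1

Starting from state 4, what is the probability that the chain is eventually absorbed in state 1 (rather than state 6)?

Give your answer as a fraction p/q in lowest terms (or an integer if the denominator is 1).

Let a_i = P(absorbed in 1 | start in state i).
Boundary conditions: a_1 = 1, a_6 = 0.
For each transient state i, a_i = sum_j P(i->j) * a_j:
  a_2 = 1/15*a_1 + 1/3*a_2 + 1/15*a_3 + 1/5*a_4 + 1/5*a_5 + 2/15*a_6
  a_3 = 7/15*a_1 + 1/15*a_2 + 0*a_3 + 4/15*a_4 + 1/15*a_5 + 2/15*a_6
  a_4 = 2/5*a_1 + 1/15*a_2 + 1/15*a_3 + 2/15*a_4 + 1/15*a_5 + 4/15*a_6
  a_5 = 0*a_1 + 1/5*a_2 + 1/15*a_3 + 2/5*a_4 + 1/5*a_5 + 2/15*a_6

Substituting a_1 = 1 and a_6 = 0, rearrange to (I - Q) a = r where r[i] = P(i -> 1):
  [2/3, -1/15, -1/5, -1/5] . (a_2, a_3, a_4, a_5) = 1/15
  [-1/15, 1, -4/15, -1/15] . (a_2, a_3, a_4, a_5) = 7/15
  [-1/15, -1/15, 13/15, -1/15] . (a_2, a_3, a_4, a_5) = 2/5
  [-1/5, -1/15, -2/5, 4/5] . (a_2, a_3, a_4, a_5) = 0

Solving yields:
  a_2 = 9139/18757
  a_3 = 12897/18757
  a_4 = 11035/18757
  a_5 = 8877/18757

Starting state is 4, so the absorption probability is a_4 = 11035/18757.

Answer: 11035/18757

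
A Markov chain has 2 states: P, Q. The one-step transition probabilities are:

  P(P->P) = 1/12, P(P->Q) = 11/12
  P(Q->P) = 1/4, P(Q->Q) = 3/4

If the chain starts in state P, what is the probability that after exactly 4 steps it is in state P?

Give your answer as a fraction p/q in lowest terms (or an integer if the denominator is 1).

Answer: 557/2592

Derivation:
Computing P^4 by repeated multiplication:
P^1 =
  P: [1/12, 11/12]
  Q: [1/4, 3/4]
P^2 =
  P: [17/72, 55/72]
  Q: [5/24, 19/24]
P^3 =
  P: [91/432, 341/432]
  Q: [31/144, 113/144]
P^4 =
  P: [557/2592, 2035/2592]
  Q: [185/864, 679/864]

(P^4)[P -> P] = 557/2592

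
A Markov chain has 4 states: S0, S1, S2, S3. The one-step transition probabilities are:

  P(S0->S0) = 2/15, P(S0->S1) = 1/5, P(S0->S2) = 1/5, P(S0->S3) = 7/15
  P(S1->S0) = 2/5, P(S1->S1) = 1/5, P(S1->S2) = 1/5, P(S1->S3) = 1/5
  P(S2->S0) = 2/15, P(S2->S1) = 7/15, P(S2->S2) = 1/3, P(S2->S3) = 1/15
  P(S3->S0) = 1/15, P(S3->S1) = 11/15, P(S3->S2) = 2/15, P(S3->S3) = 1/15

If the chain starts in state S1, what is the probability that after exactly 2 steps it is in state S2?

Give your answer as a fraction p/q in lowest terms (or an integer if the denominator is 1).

Computing P^2 by repeated multiplication:
P^1 =
  S0: [2/15, 1/5, 1/5, 7/15]
  S1: [2/5, 1/5, 1/5, 1/5]
  S2: [2/15, 7/15, 1/3, 1/15]
  S3: [1/15, 11/15, 2/15, 1/15]
P^2 =
  S0: [7/45, 113/225, 44/225, 11/75]
  S1: [13/75, 9/25, 16/75, 19/75]
  S2: [19/75, 73/225, 6/25, 41/225]
  S3: [73/225, 61/225, 16/75, 43/225]

(P^2)[S1 -> S2] = 16/75

Answer: 16/75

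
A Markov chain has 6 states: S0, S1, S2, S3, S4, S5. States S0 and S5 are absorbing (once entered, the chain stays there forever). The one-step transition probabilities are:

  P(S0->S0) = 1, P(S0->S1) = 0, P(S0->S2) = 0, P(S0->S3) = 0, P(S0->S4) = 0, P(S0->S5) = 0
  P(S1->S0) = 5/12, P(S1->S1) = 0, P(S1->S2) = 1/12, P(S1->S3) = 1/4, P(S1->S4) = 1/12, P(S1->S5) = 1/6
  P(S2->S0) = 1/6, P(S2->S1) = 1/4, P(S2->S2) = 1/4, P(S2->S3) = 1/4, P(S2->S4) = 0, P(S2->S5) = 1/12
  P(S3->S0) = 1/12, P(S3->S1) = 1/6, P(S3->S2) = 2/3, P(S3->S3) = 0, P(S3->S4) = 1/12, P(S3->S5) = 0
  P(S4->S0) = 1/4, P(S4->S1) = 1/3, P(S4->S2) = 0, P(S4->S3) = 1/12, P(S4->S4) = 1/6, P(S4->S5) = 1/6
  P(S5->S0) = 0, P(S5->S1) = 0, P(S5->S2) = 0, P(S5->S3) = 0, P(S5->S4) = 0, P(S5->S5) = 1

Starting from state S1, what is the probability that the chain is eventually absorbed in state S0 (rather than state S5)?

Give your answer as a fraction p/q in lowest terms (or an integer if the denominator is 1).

Answer: 5540/7797

Derivation:
Let a_i = P(absorbed in S0 | start in state i).
Boundary conditions: a_S0 = 1, a_S5 = 0.
For each transient state i, a_i = sum_j P(i->j) * a_j:
  a_S1 = 5/12*a_S0 + 0*a_S1 + 1/12*a_S2 + 1/4*a_S3 + 1/12*a_S4 + 1/6*a_S5
  a_S2 = 1/6*a_S0 + 1/4*a_S1 + 1/4*a_S2 + 1/4*a_S3 + 0*a_S4 + 1/12*a_S5
  a_S3 = 1/12*a_S0 + 1/6*a_S1 + 2/3*a_S2 + 0*a_S3 + 1/12*a_S4 + 0*a_S5
  a_S4 = 1/4*a_S0 + 1/3*a_S1 + 0*a_S2 + 1/12*a_S3 + 1/6*a_S4 + 1/6*a_S5

Substituting a_S0 = 1 and a_S5 = 0, rearrange to (I - Q) a = r where r[i] = P(i -> S0):
  [1, -1/12, -1/4, -1/12] . (a_S1, a_S2, a_S3, a_S4) = 5/12
  [-1/4, 3/4, -1/4, 0] . (a_S1, a_S2, a_S3, a_S4) = 1/6
  [-1/6, -2/3, 1, -1/12] . (a_S1, a_S2, a_S3, a_S4) = 1/12
  [-1/3, 0, -1/12, 5/6] . (a_S1, a_S2, a_S3, a_S4) = 1/4

Solving yields:
  a_S1 = 5540/7797
  a_S2 = 5459/7797
  a_S3 = 5639/7797
  a_S4 = 5119/7797

Starting state is S1, so the absorption probability is a_S1 = 5540/7797.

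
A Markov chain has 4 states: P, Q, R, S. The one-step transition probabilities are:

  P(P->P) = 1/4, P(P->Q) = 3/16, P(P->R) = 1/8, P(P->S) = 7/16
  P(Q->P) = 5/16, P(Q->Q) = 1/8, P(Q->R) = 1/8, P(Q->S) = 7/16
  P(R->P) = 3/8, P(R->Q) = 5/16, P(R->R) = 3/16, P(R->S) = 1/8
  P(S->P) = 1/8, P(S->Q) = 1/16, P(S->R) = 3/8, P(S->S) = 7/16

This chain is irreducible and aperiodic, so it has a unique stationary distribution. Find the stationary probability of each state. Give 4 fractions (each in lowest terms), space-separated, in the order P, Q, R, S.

The stationary distribution satisfies pi = pi * P, i.e.:
  pi_P = 1/4*pi_P + 5/16*pi_Q + 3/8*pi_R + 1/8*pi_S
  pi_Q = 3/16*pi_P + 1/8*pi_Q + 5/16*pi_R + 1/16*pi_S
  pi_R = 1/8*pi_P + 1/8*pi_Q + 3/16*pi_R + 3/8*pi_S
  pi_S = 7/16*pi_P + 7/16*pi_Q + 1/8*pi_R + 7/16*pi_S
with normalization: pi_P + pi_Q + pi_R + pi_S = 1.

Using the first 3 balance equations plus normalization, the linear system A*pi = b is:
  [-3/4, 5/16, 3/8, 1/8] . pi = 0
  [3/16, -7/8, 5/16, 1/16] . pi = 0
  [1/8, 1/8, -13/16, 3/8] . pi = 0
  [1, 1, 1, 1] . pi = 1

Solving yields:
  pi_P = 215/884
  pi_Q = 71/442
  pi_R = 3/13
  pi_S = 19/52

Verification (pi * P):
  215/884*1/4 + 71/442*5/16 + 3/13*3/8 + 19/52*1/8 = 215/884 = pi_P  (ok)
  215/884*3/16 + 71/442*1/8 + 3/13*5/16 + 19/52*1/16 = 71/442 = pi_Q  (ok)
  215/884*1/8 + 71/442*1/8 + 3/13*3/16 + 19/52*3/8 = 3/13 = pi_R  (ok)
  215/884*7/16 + 71/442*7/16 + 3/13*1/8 + 19/52*7/16 = 19/52 = pi_S  (ok)

Answer: 215/884 71/442 3/13 19/52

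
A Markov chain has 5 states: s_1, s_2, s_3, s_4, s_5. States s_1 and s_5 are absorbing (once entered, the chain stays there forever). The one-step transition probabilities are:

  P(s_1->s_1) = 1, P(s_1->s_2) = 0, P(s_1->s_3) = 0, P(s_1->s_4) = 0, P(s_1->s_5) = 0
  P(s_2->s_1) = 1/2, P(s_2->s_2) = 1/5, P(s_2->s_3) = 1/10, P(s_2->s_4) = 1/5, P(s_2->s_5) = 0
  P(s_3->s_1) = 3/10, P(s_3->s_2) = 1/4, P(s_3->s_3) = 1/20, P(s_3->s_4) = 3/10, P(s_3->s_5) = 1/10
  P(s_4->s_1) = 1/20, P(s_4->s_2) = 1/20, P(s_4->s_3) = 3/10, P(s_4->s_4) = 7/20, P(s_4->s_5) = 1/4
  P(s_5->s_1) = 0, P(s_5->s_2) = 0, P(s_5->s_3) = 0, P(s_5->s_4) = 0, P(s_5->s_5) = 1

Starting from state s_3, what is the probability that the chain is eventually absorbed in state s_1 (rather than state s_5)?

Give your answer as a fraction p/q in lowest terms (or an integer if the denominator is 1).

Answer: 1025/1519

Derivation:
Let a_i = P(absorbed in s_1 | start in state i).
Boundary conditions: a_s_1 = 1, a_s_5 = 0.
For each transient state i, a_i = sum_j P(i->j) * a_j:
  a_s_2 = 1/2*a_s_1 + 1/5*a_s_2 + 1/10*a_s_3 + 1/5*a_s_4 + 0*a_s_5
  a_s_3 = 3/10*a_s_1 + 1/4*a_s_2 + 1/20*a_s_3 + 3/10*a_s_4 + 1/10*a_s_5
  a_s_4 = 1/20*a_s_1 + 1/20*a_s_2 + 3/10*a_s_3 + 7/20*a_s_4 + 1/4*a_s_5

Substituting a_s_1 = 1 and a_s_5 = 0, rearrange to (I - Q) a = r where r[i] = P(i -> s_1):
  [4/5, -1/10, -1/5] . (a_s_2, a_s_3, a_s_4) = 1/2
  [-1/4, 19/20, -3/10] . (a_s_2, a_s_3, a_s_4) = 3/10
  [-1/20, -3/10, 13/20] . (a_s_2, a_s_3, a_s_4) = 1/20

Solving yields:
  a_s_2 = 1249/1519
  a_s_3 = 1025/1519
  a_s_4 = 14/31

Starting state is s_3, so the absorption probability is a_s_3 = 1025/1519.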